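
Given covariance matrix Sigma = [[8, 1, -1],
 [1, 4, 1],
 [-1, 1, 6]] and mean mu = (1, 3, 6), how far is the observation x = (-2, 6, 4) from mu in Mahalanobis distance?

Step 1 — centre the observation: (x - mu) = (-3, 3, -2).

Step 2 — invert Sigma (cofactor / det for 3×3, or solve directly):
  Sigma^{-1} = [[0.1337, -0.0407, 0.0291],
 [-0.0407, 0.2733, -0.0523],
 [0.0291, -0.0523, 0.1802]].

Step 3 — form the quadratic (x - mu)^T · Sigma^{-1} · (x - mu):
  Sigma^{-1} · (x - mu) = (-0.5814, 1.0465, -0.6047).
  (x - mu)^T · [Sigma^{-1} · (x - mu)] = (-3)·(-0.5814) + (3)·(1.0465) + (-2)·(-0.6047) = 6.093.

Step 4 — take square root: d = √(6.093) ≈ 2.4684.

d(x, mu) = √(6.093) ≈ 2.4684


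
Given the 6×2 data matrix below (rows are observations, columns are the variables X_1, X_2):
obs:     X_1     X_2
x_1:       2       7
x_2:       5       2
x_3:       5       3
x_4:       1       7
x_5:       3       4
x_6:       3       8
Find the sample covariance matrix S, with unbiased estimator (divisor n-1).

Step 1 — column means:
  mean(X_1) = (2 + 5 + 5 + 1 + 3 + 3) / 6 = 19/6 = 3.1667
  mean(X_2) = (7 + 2 + 3 + 7 + 4 + 8) / 6 = 31/6 = 5.1667

Step 2 — sample covariance S[i,j] = (1/(n-1)) · Σ_k (x_{k,i} - mean_i) · (x_{k,j} - mean_j), with n-1 = 5.
  S[X_1,X_1] = ((-1.1667)·(-1.1667) + (1.8333)·(1.8333) + (1.8333)·(1.8333) + (-2.1667)·(-2.1667) + (-0.1667)·(-0.1667) + (-0.1667)·(-0.1667)) / 5 = 12.8333/5 = 2.5667
  S[X_1,X_2] = ((-1.1667)·(1.8333) + (1.8333)·(-3.1667) + (1.8333)·(-2.1667) + (-2.1667)·(1.8333) + (-0.1667)·(-1.1667) + (-0.1667)·(2.8333)) / 5 = -16.1667/5 = -3.2333
  S[X_2,X_2] = ((1.8333)·(1.8333) + (-3.1667)·(-3.1667) + (-2.1667)·(-2.1667) + (1.8333)·(1.8333) + (-1.1667)·(-1.1667) + (2.8333)·(2.8333)) / 5 = 30.8333/5 = 6.1667

S is symmetric (S[j,i] = S[i,j]). Assembling:

S = [[2.5667, -3.2333],
 [-3.2333, 6.1667]]


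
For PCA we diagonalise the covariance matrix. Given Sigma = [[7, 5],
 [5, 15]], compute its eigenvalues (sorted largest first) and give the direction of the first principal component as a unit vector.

Step 1 — characteristic polynomial of 2×2 Sigma:
  det(Sigma - λI) = λ² - trace · λ + det = 0.
  trace = 7 + 15 = 22, det = 7·15 - (5)² = 80.
Step 2 — discriminant:
  Δ = trace² - 4·det = 484 - 320 = 164.
Step 3 — eigenvalues:
  λ = (trace ± √Δ)/2 = (22 ± 12.8062)/2,
  λ_1 = 17.4031,  λ_2 = 4.5969.

Step 4 — unit eigenvector for λ_1: solve (Sigma - λ_1 I)v = 0. First row:
  (7 - 17.4031)·v_x + (5)·v_y = 0, i.e. (-10.4031)·v_x + (5)·v_y = 0,
  so v ∝ (b, λ_1 - a) = (5, 10.4031) = u.
  ||u|| = √((5)² + (10.4031)²) = √(133.225) ≈ 11.5423,
  v_1 = u/||u|| ≈ (0.4332, 0.9013) (||v_1|| = 1).

λ_1 = 17.4031,  λ_2 = 4.5969;  v_1 ≈ (0.4332, 0.9013)


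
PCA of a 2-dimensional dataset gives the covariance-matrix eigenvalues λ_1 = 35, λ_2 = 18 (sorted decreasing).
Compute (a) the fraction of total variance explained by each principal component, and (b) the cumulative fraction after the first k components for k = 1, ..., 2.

Step 1 — total variance = trace(Sigma) = Σ λ_i = 35 + 18 = 53.

Step 2 — fraction explained by component i = λ_i / Σ λ:
  PC1: 35/53 = 0.6604
  PC2: 18/53 = 0.3396

Step 3 — cumulative fraction after k components = (λ_1 + ... + λ_k) / Σ λ:
  k = 1: 35/53 = 0.6604
  k = 2: (35 + 18)/53 = 53/53 = 1

Summary (fraction, with percent):

explained: PC1 0.6604 (66.04%), PC2 0.3396 (33.96%);  cumulative: 0.6604, 1


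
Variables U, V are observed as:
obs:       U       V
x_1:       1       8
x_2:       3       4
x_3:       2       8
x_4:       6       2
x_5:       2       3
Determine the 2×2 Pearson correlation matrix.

Step 1 — column means:
  mean(U) = (1 + 3 + 2 + 6 + 2) / 5 = 14/5 = 2.8
  mean(V) = (8 + 4 + 8 + 2 + 3) / 5 = 25/5 = 5

Step 2 — sample variances and covariances s[i,j] = (1/(n-1)) · Σ_k (x_{k,i} - mean_i) · (x_{k,j} - mean_j), with n-1 = 4:
  s[U,U] = ((-1.8)·(-1.8) + (0.2)·(0.2) + (-0.8)·(-0.8) + (3.2)·(3.2) + (-0.8)·(-0.8)) / 4 = 14.8/4 = 3.7
  s[U,V] = ((-1.8)·(3) + (0.2)·(-1) + (-0.8)·(3) + (3.2)·(-3) + (-0.8)·(-2)) / 4 = -16/4 = -4
  s[V,V] = ((3)·(3) + (-1)·(-1) + (3)·(3) + (-3)·(-3) + (-2)·(-2)) / 4 = 32/4 = 8
  Sample standard deviations s_i = √(s[i,i]):
  s(U) = √(3.7) = 1.9235
  s(V) = √(8) = 2.8284

Step 3 — r_{ij} = s_{ij} / (s_i · s_j):
  r[U,U] = 1 (diagonal).
  r[U,V] = -4 / (1.9235 · 2.8284) = -4 / 5.4406 = -0.7352
  r[V,V] = 1 (diagonal).

R is symmetric with unit diagonal. Assembling:

R = [[1, -0.7352],
 [-0.7352, 1]]


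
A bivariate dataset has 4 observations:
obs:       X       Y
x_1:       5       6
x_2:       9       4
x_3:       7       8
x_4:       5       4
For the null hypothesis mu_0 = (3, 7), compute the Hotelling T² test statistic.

Step 1 — sample mean vector:
  mean(X) = (5 + 9 + 7 + 5) / 4 = 26/4 = 6.5
  mean(Y) = (6 + 4 + 8 + 4) / 4 = 22/4 = 5.5
  x̄ = (6.5, 5.5),  deviation x̄ - mu_0 = (6.5, 5.5) - (3, 7) = (3.5, -1.5).

Step 2 — sample covariance matrix, S[i,j] = (1/(n-1)) · Σ_k (x_{k,i} - mean_i) · (x_{k,j} - mean_j), divisor n-1 = 3:
  S[X,X] = ((-1.5)·(-1.5) + (2.5)·(2.5) + (0.5)·(0.5) + (-1.5)·(-1.5)) / 3 = 11/3 = 3.6667
  S[X,Y] = ((-1.5)·(0.5) + (2.5)·(-1.5) + (0.5)·(2.5) + (-1.5)·(-1.5)) / 3 = -1/3 = -0.3333
  S[Y,Y] = ((0.5)·(0.5) + (-1.5)·(-1.5) + (2.5)·(2.5) + (-1.5)·(-1.5)) / 3 = 11/3 = 3.6667
  S = [[3.6667, -0.3333],
 [-0.3333, 3.6667]].

Step 3 — invert S. det(S) = 3.6667·3.6667 - (-0.3333)² = 13.3333.
  S^{-1} = (1/det) · [[d, -b], [-b, a]] = [[0.275, 0.025],
 [0.025, 0.275]].

Step 4 — quadratic form (x̄ - mu_0)^T · S^{-1} · (x̄ - mu_0):
  S^{-1} · (x̄ - mu_0) = (0.925, -0.325),
  (x̄ - mu_0)^T · [...] = (3.5)·(0.925) + (-1.5)·(-0.325) = 3.725.

Step 5 — scale by n: T² = 4 · 3.725 = 14.9.

T² ≈ 14.9


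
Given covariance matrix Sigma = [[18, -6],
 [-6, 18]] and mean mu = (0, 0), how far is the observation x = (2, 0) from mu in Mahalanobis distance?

Step 1 — centre the observation: (x - mu) = (2, 0).

Step 2 — invert Sigma. det(Sigma) = 18·18 - (-6)² = 288.
  Sigma^{-1} = (1/det) · [[d, -b], [-b, a]] = [[0.0625, 0.0208],
 [0.0208, 0.0625]].

Step 3 — form the quadratic (x - mu)^T · Sigma^{-1} · (x - mu):
  Sigma^{-1} · (x - mu) = (0.125, 0.0417).
  (x - mu)^T · [Sigma^{-1} · (x - mu)] = (2)·(0.125) + (0)·(0.0417) = 0.25.

Step 4 — take square root: d = √(0.25) ≈ 0.5.

d(x, mu) = √(0.25) ≈ 0.5


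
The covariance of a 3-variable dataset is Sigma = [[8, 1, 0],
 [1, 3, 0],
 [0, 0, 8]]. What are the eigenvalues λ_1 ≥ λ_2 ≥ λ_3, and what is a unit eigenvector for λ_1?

Step 1 — characteristic polynomial p(λ) = det(λI - Sigma) = λ³ - tr·λ² + c_1·λ - det, where tr = trace, c_1 = sum of the principal 2×2 minors, det = det(Sigma):
  tr = 8 + 3 + 8 = 19,
  c_1 = (8·3 - (1)²) + (8·8 - (0)²) + (3·8 - (0)²) = 23 + 64 + 24 = 111,
  det = 8·(3·8 - (0)²) - (1)·((1)·8 - (0)·(0)) + (0)·((1)·(0) - 3·(0)) = 8·(24) - (1)·(8) + (0)·(0) = 184.
  So p(λ) = λ³ - 19λ² + 111λ - 184.
Step 2 — look for an integer root (rational root theorem: any rational root is an integer divisor of 184). Testing λ = 8:
  p(8) = 512 - 1216 + 888 - 184 = 0  ✓
  Dividing out (λ - 8): p(λ) = (λ - 8)(λ² - 11λ + 23).
Step 3 — remaining eigenvalues from the quadratic λ² - 11λ + 23 = 0:
  Δ = 11² - 4·23 = 121 - 92 = 29,  λ = (11 ± √29)/2 = (11 ± 5.3852)/2 ≈ 8.1926 or 2.8074.
  Sorted: λ_1 = 8.1926,  λ_2 = 8,  λ_3 = 2.8074  (check: sum = 19 = tr ✓).

Step 4 — unit eigenvector for λ_1 ≈ 8.1926: v spans the null space of (Sigma - λ_1 I), whose rows are
  r_1 = (-0.1926, 1, 0),  r_2 = (1, -5.1926, 0),  r_3 = (0, 0, -0.1926).
  v is orthogonal to every row, so take v ∝ r_1 × r_3 = ((1)·(-0.1926) - (0)·(0), (0)·(0) - (-0.1926)·(-0.1926), (-0.1926)·(0) - (1)·(0)) ≈ (-0.1926, -0.0371, 0).
  Rescale (multiply by -1 so the first nonzero entry is positive): u = (0.1926, 0.0371, 0).
  ||u|| = √((0.1926)² + (0.0371)² + (0)²) = √(0.0385) ≈ 0.1961,  v_1 = u/||u|| ≈ (0.982, 0.1891, 0) (||v_1|| = 1).

λ_1 = 8.1926,  λ_2 = 8,  λ_3 = 2.8074;  v_1 ≈ (0.982, 0.1891, 0)


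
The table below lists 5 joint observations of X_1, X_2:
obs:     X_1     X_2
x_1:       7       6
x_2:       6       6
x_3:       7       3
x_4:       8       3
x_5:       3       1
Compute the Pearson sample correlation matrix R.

Step 1 — column means:
  mean(X_1) = (7 + 6 + 7 + 8 + 3) / 5 = 31/5 = 6.2
  mean(X_2) = (6 + 6 + 3 + 3 + 1) / 5 = 19/5 = 3.8

Step 2 — sample variances and covariances s[i,j] = (1/(n-1)) · Σ_k (x_{k,i} - mean_i) · (x_{k,j} - mean_j), with n-1 = 4:
  s[X_1,X_1] = ((0.8)·(0.8) + (-0.2)·(-0.2) + (0.8)·(0.8) + (1.8)·(1.8) + (-3.2)·(-3.2)) / 4 = 14.8/4 = 3.7
  s[X_1,X_2] = ((0.8)·(2.2) + (-0.2)·(2.2) + (0.8)·(-0.8) + (1.8)·(-0.8) + (-3.2)·(-2.8)) / 4 = 8.2/4 = 2.05
  s[X_2,X_2] = ((2.2)·(2.2) + (2.2)·(2.2) + (-0.8)·(-0.8) + (-0.8)·(-0.8) + (-2.8)·(-2.8)) / 4 = 18.8/4 = 4.7
  Sample standard deviations s_i = √(s[i,i]):
  s(X_1) = √(3.7) = 1.9235
  s(X_2) = √(4.7) = 2.1679

Step 3 — r_{ij} = s_{ij} / (s_i · s_j):
  r[X_1,X_1] = 1 (diagonal).
  r[X_1,X_2] = 2.05 / (1.9235 · 2.1679) = 2.05 / 4.1701 = 0.4916
  r[X_2,X_2] = 1 (diagonal).

R is symmetric with unit diagonal. Assembling:

R = [[1, 0.4916],
 [0.4916, 1]]


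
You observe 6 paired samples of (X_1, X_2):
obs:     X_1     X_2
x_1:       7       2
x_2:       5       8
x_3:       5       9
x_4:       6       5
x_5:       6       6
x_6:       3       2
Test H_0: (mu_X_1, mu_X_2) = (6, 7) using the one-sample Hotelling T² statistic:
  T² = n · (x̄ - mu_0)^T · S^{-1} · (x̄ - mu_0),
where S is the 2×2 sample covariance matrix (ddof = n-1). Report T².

Step 1 — sample mean vector:
  mean(X_1) = (7 + 5 + 5 + 6 + 6 + 3) / 6 = 32/6 = 5.3333
  mean(X_2) = (2 + 8 + 9 + 5 + 6 + 2) / 6 = 32/6 = 5.3333
  x̄ = (5.3333, 5.3333),  deviation x̄ - mu_0 = (5.3333, 5.3333) - (6, 7) = (-0.6667, -1.6667).

Step 2 — sample covariance matrix, S[i,j] = (1/(n-1)) · Σ_k (x_{k,i} - mean_i) · (x_{k,j} - mean_j), divisor n-1 = 5:
  S[X_1,X_1] = ((1.6667)·(1.6667) + (-0.3333)·(-0.3333) + (-0.3333)·(-0.3333) + (0.6667)·(0.6667) + (0.6667)·(0.6667) + (-2.3333)·(-2.3333)) / 5 = 9.3333/5 = 1.8667
  S[X_1,X_2] = ((1.6667)·(-3.3333) + (-0.3333)·(2.6667) + (-0.3333)·(3.6667) + (0.6667)·(-0.3333) + (0.6667)·(0.6667) + (-2.3333)·(-3.3333)) / 5 = 0.3333/5 = 0.0667
  S[X_2,X_2] = ((-3.3333)·(-3.3333) + (2.6667)·(2.6667) + (3.6667)·(3.6667) + (-0.3333)·(-0.3333) + (0.6667)·(0.6667) + (-3.3333)·(-3.3333)) / 5 = 43.3333/5 = 8.6667
  S = [[1.8667, 0.0667],
 [0.0667, 8.6667]].

Step 3 — invert S. det(S) = 1.8667·8.6667 - (0.0667)² = 16.1733.
  S^{-1} = (1/det) · [[d, -b], [-b, a]] = [[0.5359, -0.0041],
 [-0.0041, 0.1154]].

Step 4 — quadratic form (x̄ - mu_0)^T · S^{-1} · (x̄ - mu_0):
  S^{-1} · (x̄ - mu_0) = (-0.3504, -0.1896),
  (x̄ - mu_0)^T · [...] = (-0.6667)·(-0.3504) + (-1.6667)·(-0.1896) = 0.5496.

Step 5 — scale by n: T² = 6 · 0.5496 = 3.2976.

T² ≈ 3.2976


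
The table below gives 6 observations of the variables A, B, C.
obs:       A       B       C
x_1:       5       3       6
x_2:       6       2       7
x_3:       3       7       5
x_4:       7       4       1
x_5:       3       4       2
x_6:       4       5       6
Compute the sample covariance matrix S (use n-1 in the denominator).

Step 1 — column means:
  mean(A) = (5 + 6 + 3 + 7 + 3 + 4) / 6 = 28/6 = 4.6667
  mean(B) = (3 + 2 + 7 + 4 + 4 + 5) / 6 = 25/6 = 4.1667
  mean(C) = (6 + 7 + 5 + 1 + 2 + 6) / 6 = 27/6 = 4.5

Step 2 — sample covariance S[i,j] = (1/(n-1)) · Σ_k (x_{k,i} - mean_i) · (x_{k,j} - mean_j), with n-1 = 5.
  S[A,A] = ((0.3333)·(0.3333) + (1.3333)·(1.3333) + (-1.6667)·(-1.6667) + (2.3333)·(2.3333) + (-1.6667)·(-1.6667) + (-0.6667)·(-0.6667)) / 5 = 13.3333/5 = 2.6667
  S[A,B] = ((0.3333)·(-1.1667) + (1.3333)·(-2.1667) + (-1.6667)·(2.8333) + (2.3333)·(-0.1667) + (-1.6667)·(-0.1667) + (-0.6667)·(0.8333)) / 5 = -8.6667/5 = -1.7333
  S[A,C] = ((0.3333)·(1.5) + (1.3333)·(2.5) + (-1.6667)·(0.5) + (2.3333)·(-3.5) + (-1.6667)·(-2.5) + (-0.6667)·(1.5)) / 5 = -2/5 = -0.4
  S[B,B] = ((-1.1667)·(-1.1667) + (-2.1667)·(-2.1667) + (2.8333)·(2.8333) + (-0.1667)·(-0.1667) + (-0.1667)·(-0.1667) + (0.8333)·(0.8333)) / 5 = 14.8333/5 = 2.9667
  S[B,C] = ((-1.1667)·(1.5) + (-2.1667)·(2.5) + (2.8333)·(0.5) + (-0.1667)·(-3.5) + (-0.1667)·(-2.5) + (0.8333)·(1.5)) / 5 = -3.5/5 = -0.7
  S[C,C] = ((1.5)·(1.5) + (2.5)·(2.5) + (0.5)·(0.5) + (-3.5)·(-3.5) + (-2.5)·(-2.5) + (1.5)·(1.5)) / 5 = 29.5/5 = 5.9

S is symmetric (S[j,i] = S[i,j]). Assembling:

S = [[2.6667, -1.7333, -0.4],
 [-1.7333, 2.9667, -0.7],
 [-0.4, -0.7, 5.9]]


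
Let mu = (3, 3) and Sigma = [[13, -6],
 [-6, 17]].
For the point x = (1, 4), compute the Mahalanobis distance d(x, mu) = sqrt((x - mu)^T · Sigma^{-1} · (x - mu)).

Step 1 — centre the observation: (x - mu) = (-2, 1).

Step 2 — invert Sigma. det(Sigma) = 13·17 - (-6)² = 185.
  Sigma^{-1} = (1/det) · [[d, -b], [-b, a]] = [[0.0919, 0.0324],
 [0.0324, 0.0703]].

Step 3 — form the quadratic (x - mu)^T · Sigma^{-1} · (x - mu):
  Sigma^{-1} · (x - mu) = (-0.1514, 0.0054).
  (x - mu)^T · [Sigma^{-1} · (x - mu)] = (-2)·(-0.1514) + (1)·(0.0054) = 0.3081.

Step 4 — take square root: d = √(0.3081) ≈ 0.5551.

d(x, mu) = √(0.3081) ≈ 0.5551


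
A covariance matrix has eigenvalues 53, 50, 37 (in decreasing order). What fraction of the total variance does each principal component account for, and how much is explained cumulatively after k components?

Step 1 — total variance = trace(Sigma) = Σ λ_i = 53 + 50 + 37 = 140.

Step 2 — fraction explained by component i = λ_i / Σ λ:
  PC1: 53/140 = 0.3786
  PC2: 50/140 = 0.3571
  PC3: 37/140 = 0.2643

Step 3 — cumulative fraction after k components = (λ_1 + ... + λ_k) / Σ λ:
  k = 1: 53/140 = 0.3786
  k = 2: (53 + 50)/140 = 103/140 = 0.7357
  k = 3: (53 + 50 + 37)/140 = 140/140 = 1

Summary (fraction, with percent):

explained: PC1 0.3786 (37.86%), PC2 0.3571 (35.71%), PC3 0.2643 (26.43%);  cumulative: 0.3786, 0.7357, 1


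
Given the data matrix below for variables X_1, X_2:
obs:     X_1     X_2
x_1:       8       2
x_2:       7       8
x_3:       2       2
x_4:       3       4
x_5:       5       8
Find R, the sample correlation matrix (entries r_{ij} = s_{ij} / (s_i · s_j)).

Step 1 — column means:
  mean(X_1) = (8 + 7 + 2 + 3 + 5) / 5 = 25/5 = 5
  mean(X_2) = (2 + 8 + 2 + 4 + 8) / 5 = 24/5 = 4.8

Step 2 — sample variances and covariances s[i,j] = (1/(n-1)) · Σ_k (x_{k,i} - mean_i) · (x_{k,j} - mean_j), with n-1 = 4:
  s[X_1,X_1] = ((3)·(3) + (2)·(2) + (-3)·(-3) + (-2)·(-2) + (0)·(0)) / 4 = 26/4 = 6.5
  s[X_1,X_2] = ((3)·(-2.8) + (2)·(3.2) + (-3)·(-2.8) + (-2)·(-0.8) + (0)·(3.2)) / 4 = 8/4 = 2
  s[X_2,X_2] = ((-2.8)·(-2.8) + (3.2)·(3.2) + (-2.8)·(-2.8) + (-0.8)·(-0.8) + (3.2)·(3.2)) / 4 = 36.8/4 = 9.2
  Sample standard deviations s_i = √(s[i,i]):
  s(X_1) = √(6.5) = 2.5495
  s(X_2) = √(9.2) = 3.0332

Step 3 — r_{ij} = s_{ij} / (s_i · s_j):
  r[X_1,X_1] = 1 (diagonal).
  r[X_1,X_2] = 2 / (2.5495 · 3.0332) = 2 / 7.733 = 0.2586
  r[X_2,X_2] = 1 (diagonal).

R is symmetric with unit diagonal. Assembling:

R = [[1, 0.2586],
 [0.2586, 1]]


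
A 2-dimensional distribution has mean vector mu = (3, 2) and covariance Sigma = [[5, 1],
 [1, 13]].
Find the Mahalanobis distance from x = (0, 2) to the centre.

Step 1 — centre the observation: (x - mu) = (-3, 0).

Step 2 — invert Sigma. det(Sigma) = 5·13 - (1)² = 64.
  Sigma^{-1} = (1/det) · [[d, -b], [-b, a]] = [[0.2031, -0.0156],
 [-0.0156, 0.0781]].

Step 3 — form the quadratic (x - mu)^T · Sigma^{-1} · (x - mu):
  Sigma^{-1} · (x - mu) = (-0.6094, 0.0469).
  (x - mu)^T · [Sigma^{-1} · (x - mu)] = (-3)·(-0.6094) + (0)·(0.0469) = 1.8281.

Step 4 — take square root: d = √(1.8281) ≈ 1.3521.

d(x, mu) = √(1.8281) ≈ 1.3521


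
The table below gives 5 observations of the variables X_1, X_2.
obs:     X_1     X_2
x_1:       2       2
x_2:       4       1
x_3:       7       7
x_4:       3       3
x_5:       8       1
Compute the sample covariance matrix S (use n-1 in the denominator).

Step 1 — column means:
  mean(X_1) = (2 + 4 + 7 + 3 + 8) / 5 = 24/5 = 4.8
  mean(X_2) = (2 + 1 + 7 + 3 + 1) / 5 = 14/5 = 2.8

Step 2 — sample covariance S[i,j] = (1/(n-1)) · Σ_k (x_{k,i} - mean_i) · (x_{k,j} - mean_j), with n-1 = 4.
  S[X_1,X_1] = ((-2.8)·(-2.8) + (-0.8)·(-0.8) + (2.2)·(2.2) + (-1.8)·(-1.8) + (3.2)·(3.2)) / 4 = 26.8/4 = 6.7
  S[X_1,X_2] = ((-2.8)·(-0.8) + (-0.8)·(-1.8) + (2.2)·(4.2) + (-1.8)·(0.2) + (3.2)·(-1.8)) / 4 = 6.8/4 = 1.7
  S[X_2,X_2] = ((-0.8)·(-0.8) + (-1.8)·(-1.8) + (4.2)·(4.2) + (0.2)·(0.2) + (-1.8)·(-1.8)) / 4 = 24.8/4 = 6.2

S is symmetric (S[j,i] = S[i,j]). Assembling:

S = [[6.7, 1.7],
 [1.7, 6.2]]


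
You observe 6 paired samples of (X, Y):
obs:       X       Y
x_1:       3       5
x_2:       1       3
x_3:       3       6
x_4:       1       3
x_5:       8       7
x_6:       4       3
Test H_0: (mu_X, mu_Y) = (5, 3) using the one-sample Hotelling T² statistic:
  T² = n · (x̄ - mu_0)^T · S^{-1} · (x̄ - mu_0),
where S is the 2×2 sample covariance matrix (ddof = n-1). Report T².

Step 1 — sample mean vector:
  mean(X) = (3 + 1 + 3 + 1 + 8 + 4) / 6 = 20/6 = 3.3333
  mean(Y) = (5 + 3 + 6 + 3 + 7 + 3) / 6 = 27/6 = 4.5
  x̄ = (3.3333, 4.5),  deviation x̄ - mu_0 = (3.3333, 4.5) - (5, 3) = (-1.6667, 1.5).

Step 2 — sample covariance matrix, S[i,j] = (1/(n-1)) · Σ_k (x_{k,i} - mean_i) · (x_{k,j} - mean_j), divisor n-1 = 5:
  S[X,X] = ((-0.3333)·(-0.3333) + (-2.3333)·(-2.3333) + (-0.3333)·(-0.3333) + (-2.3333)·(-2.3333) + (4.6667)·(4.6667) + (0.6667)·(0.6667)) / 5 = 33.3333/5 = 6.6667
  S[X,Y] = ((-0.3333)·(0.5) + (-2.3333)·(-1.5) + (-0.3333)·(1.5) + (-2.3333)·(-1.5) + (4.6667)·(2.5) + (0.6667)·(-1.5)) / 5 = 17/5 = 3.4
  S[Y,Y] = ((0.5)·(0.5) + (-1.5)·(-1.5) + (1.5)·(1.5) + (-1.5)·(-1.5) + (2.5)·(2.5) + (-1.5)·(-1.5)) / 5 = 15.5/5 = 3.1
  S = [[6.6667, 3.4],
 [3.4, 3.1]].

Step 3 — invert S. det(S) = 6.6667·3.1 - (3.4)² = 9.1067.
  S^{-1} = (1/det) · [[d, -b], [-b, a]] = [[0.3404, -0.3734],
 [-0.3734, 0.7321]].

Step 4 — quadratic form (x̄ - mu_0)^T · S^{-1} · (x̄ - mu_0):
  S^{-1} · (x̄ - mu_0) = (-1.1274, 1.7204),
  (x̄ - mu_0)^T · [...] = (-1.6667)·(-1.1274) + (1.5)·(1.7204) = 4.4595.

Step 5 — scale by n: T² = 6 · 4.4595 = 26.757.

T² ≈ 26.757


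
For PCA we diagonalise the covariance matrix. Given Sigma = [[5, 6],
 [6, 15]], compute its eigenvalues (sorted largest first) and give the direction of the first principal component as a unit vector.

Step 1 — characteristic polynomial of 2×2 Sigma:
  det(Sigma - λI) = λ² - trace · λ + det = 0.
  trace = 5 + 15 = 20, det = 5·15 - (6)² = 39.
Step 2 — discriminant:
  Δ = trace² - 4·det = 400 - 156 = 244.
Step 3 — eigenvalues:
  λ = (trace ± √Δ)/2 = (20 ± 15.6205)/2,
  λ_1 = 17.8102,  λ_2 = 2.1898.

Step 4 — unit eigenvector for λ_1: solve (Sigma - λ_1 I)v = 0. First row:
  (5 - 17.8102)·v_x + (6)·v_y = 0, i.e. (-12.8102)·v_x + (6)·v_y = 0,
  so v ∝ (b, λ_1 - a) = (6, 12.8102) = u.
  ||u|| = √((6)² + (12.8102)²) = √(200.1025) ≈ 14.1458,
  v_1 = u/||u|| ≈ (0.4242, 0.9056) (||v_1|| = 1).

λ_1 = 17.8102,  λ_2 = 2.1898;  v_1 ≈ (0.4242, 0.9056)


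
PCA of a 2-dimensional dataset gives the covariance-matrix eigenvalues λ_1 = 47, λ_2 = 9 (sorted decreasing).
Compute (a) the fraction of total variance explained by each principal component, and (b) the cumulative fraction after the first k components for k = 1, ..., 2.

Step 1 — total variance = trace(Sigma) = Σ λ_i = 47 + 9 = 56.

Step 2 — fraction explained by component i = λ_i / Σ λ:
  PC1: 47/56 = 0.8393
  PC2: 9/56 = 0.1607

Step 3 — cumulative fraction after k components = (λ_1 + ... + λ_k) / Σ λ:
  k = 1: 47/56 = 0.8393
  k = 2: (47 + 9)/56 = 56/56 = 1

Summary (fraction, with percent):

explained: PC1 0.8393 (83.93%), PC2 0.1607 (16.07%);  cumulative: 0.8393, 1


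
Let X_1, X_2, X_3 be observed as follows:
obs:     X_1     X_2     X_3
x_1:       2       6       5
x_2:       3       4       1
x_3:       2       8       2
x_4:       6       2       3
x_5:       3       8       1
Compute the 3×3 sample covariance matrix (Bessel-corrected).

Step 1 — column means:
  mean(X_1) = (2 + 3 + 2 + 6 + 3) / 5 = 16/5 = 3.2
  mean(X_2) = (6 + 4 + 8 + 2 + 8) / 5 = 28/5 = 5.6
  mean(X_3) = (5 + 1 + 2 + 3 + 1) / 5 = 12/5 = 2.4

Step 2 — sample covariance S[i,j] = (1/(n-1)) · Σ_k (x_{k,i} - mean_i) · (x_{k,j} - mean_j), with n-1 = 4.
  S[X_1,X_1] = ((-1.2)·(-1.2) + (-0.2)·(-0.2) + (-1.2)·(-1.2) + (2.8)·(2.8) + (-0.2)·(-0.2)) / 4 = 10.8/4 = 2.7
  S[X_1,X_2] = ((-1.2)·(0.4) + (-0.2)·(-1.6) + (-1.2)·(2.4) + (2.8)·(-3.6) + (-0.2)·(2.4)) / 4 = -13.6/4 = -3.4
  S[X_1,X_3] = ((-1.2)·(2.6) + (-0.2)·(-1.4) + (-1.2)·(-0.4) + (2.8)·(0.6) + (-0.2)·(-1.4)) / 4 = -0.4/4 = -0.1
  S[X_2,X_2] = ((0.4)·(0.4) + (-1.6)·(-1.6) + (2.4)·(2.4) + (-3.6)·(-3.6) + (2.4)·(2.4)) / 4 = 27.2/4 = 6.8
  S[X_2,X_3] = ((0.4)·(2.6) + (-1.6)·(-1.4) + (2.4)·(-0.4) + (-3.6)·(0.6) + (2.4)·(-1.4)) / 4 = -3.2/4 = -0.8
  S[X_3,X_3] = ((2.6)·(2.6) + (-1.4)·(-1.4) + (-0.4)·(-0.4) + (0.6)·(0.6) + (-1.4)·(-1.4)) / 4 = 11.2/4 = 2.8

S is symmetric (S[j,i] = S[i,j]). Assembling:

S = [[2.7, -3.4, -0.1],
 [-3.4, 6.8, -0.8],
 [-0.1, -0.8, 2.8]]


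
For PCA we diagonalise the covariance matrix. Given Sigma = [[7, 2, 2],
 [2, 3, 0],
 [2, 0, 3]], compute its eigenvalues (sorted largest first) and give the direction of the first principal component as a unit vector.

Step 1 — characteristic polynomial p(λ) = det(λI - Sigma) = λ³ - tr·λ² + c_1·λ - det, where tr = trace, c_1 = sum of the principal 2×2 minors, det = det(Sigma):
  tr = 7 + 3 + 3 = 13,
  c_1 = (7·3 - (2)²) + (7·3 - (2)²) + (3·3 - (0)²) = 17 + 17 + 9 = 43,
  det = 7·(3·3 - (0)²) - (2)·((2)·3 - (0)·(2)) + (2)·((2)·(0) - 3·(2)) = 7·(9) - (2)·(6) + (2)·(-6) = 39.
  So p(λ) = λ³ - 13λ² + 43λ - 39.
Step 2 — look for an integer root (rational root theorem: any rational root is an integer divisor of 39). Testing λ = 3:
  p(3) = 27 - 117 + 129 - 39 = 0  ✓
  Dividing out (λ - 3): p(λ) = (λ - 3)(λ² - 10λ + 13).
Step 3 — remaining eigenvalues from the quadratic λ² - 10λ + 13 = 0:
  Δ = 10² - 4·13 = 100 - 52 = 48,  λ = (10 ± √48)/2 = (10 ± 6.9282)/2 ≈ 8.4641 or 1.5359.
  Sorted: λ_1 = 8.4641,  λ_2 = 3,  λ_3 = 1.5359  (check: sum = 13 = tr ✓).

Step 4 — unit eigenvector for λ_1 ≈ 8.4641: v spans the null space of (Sigma - λ_1 I), whose rows are
  r_1 = (-1.4641, 2, 2),  r_2 = (2, -5.4641, 0),  r_3 = (2, 0, -5.4641).
  v is orthogonal to every row, so take v ∝ r_1 × r_2 = ((2)·(0) - (2)·(-5.4641), (2)·(2) - (-1.4641)·(0), (-1.4641)·(-5.4641) - (2)·(2)) ≈ (10.9282, 4, 4).
  Let u = (10.9282, 4, 4).
  ||u|| = √((10.9282)² + (4)² + (4)²) = √(151.4256) ≈ 12.3055,  v_1 = u/||u|| ≈ (0.8881, 0.3251, 0.3251) (||v_1|| = 1).

λ_1 = 8.4641,  λ_2 = 3,  λ_3 = 1.5359;  v_1 ≈ (0.8881, 0.3251, 0.3251)


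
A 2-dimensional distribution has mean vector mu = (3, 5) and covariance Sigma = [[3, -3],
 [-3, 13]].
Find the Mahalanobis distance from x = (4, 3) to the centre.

Step 1 — centre the observation: (x - mu) = (1, -2).

Step 2 — invert Sigma. det(Sigma) = 3·13 - (-3)² = 30.
  Sigma^{-1} = (1/det) · [[d, -b], [-b, a]] = [[0.4333, 0.1],
 [0.1, 0.1]].

Step 3 — form the quadratic (x - mu)^T · Sigma^{-1} · (x - mu):
  Sigma^{-1} · (x - mu) = (0.2333, -0.1).
  (x - mu)^T · [Sigma^{-1} · (x - mu)] = (1)·(0.2333) + (-2)·(-0.1) = 0.4333.

Step 4 — take square root: d = √(0.4333) ≈ 0.6583.

d(x, mu) = √(0.4333) ≈ 0.6583


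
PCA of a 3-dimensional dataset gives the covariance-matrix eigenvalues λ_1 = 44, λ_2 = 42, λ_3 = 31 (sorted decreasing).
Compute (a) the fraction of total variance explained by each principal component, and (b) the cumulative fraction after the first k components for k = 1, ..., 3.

Step 1 — total variance = trace(Sigma) = Σ λ_i = 44 + 42 + 31 = 117.

Step 2 — fraction explained by component i = λ_i / Σ λ:
  PC1: 44/117 = 0.3761
  PC2: 42/117 = 0.359
  PC3: 31/117 = 0.265

Step 3 — cumulative fraction after k components = (λ_1 + ... + λ_k) / Σ λ:
  k = 1: 44/117 = 0.3761
  k = 2: (44 + 42)/117 = 86/117 = 0.735
  k = 3: (44 + 42 + 31)/117 = 117/117 = 1

Summary (fraction, with percent):

explained: PC1 0.3761 (37.61%), PC2 0.359 (35.9%), PC3 0.265 (26.5%);  cumulative: 0.3761, 0.735, 1


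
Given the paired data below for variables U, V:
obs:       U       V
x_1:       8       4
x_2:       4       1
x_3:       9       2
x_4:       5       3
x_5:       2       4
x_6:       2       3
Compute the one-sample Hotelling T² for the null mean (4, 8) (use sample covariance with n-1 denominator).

Step 1 — sample mean vector:
  mean(U) = (8 + 4 + 9 + 5 + 2 + 2) / 6 = 30/6 = 5
  mean(V) = (4 + 1 + 2 + 3 + 4 + 3) / 6 = 17/6 = 2.8333
  x̄ = (5, 2.8333),  deviation x̄ - mu_0 = (5, 2.8333) - (4, 8) = (1, -5.1667).

Step 2 — sample covariance matrix, S[i,j] = (1/(n-1)) · Σ_k (x_{k,i} - mean_i) · (x_{k,j} - mean_j), divisor n-1 = 5:
  S[U,U] = ((3)·(3) + (-1)·(-1) + (4)·(4) + (0)·(0) + (-3)·(-3) + (-3)·(-3)) / 5 = 44/5 = 8.8
  S[U,V] = ((3)·(1.1667) + (-1)·(-1.8333) + (4)·(-0.8333) + (0)·(0.1667) + (-3)·(1.1667) + (-3)·(0.1667)) / 5 = -2/5 = -0.4
  S[V,V] = ((1.1667)·(1.1667) + (-1.8333)·(-1.8333) + (-0.8333)·(-0.8333) + (0.1667)·(0.1667) + (1.1667)·(1.1667) + (0.1667)·(0.1667)) / 5 = 6.8333/5 = 1.3667
  S = [[8.8, -0.4],
 [-0.4, 1.3667]].

Step 3 — invert S. det(S) = 8.8·1.3667 - (-0.4)² = 11.8667.
  S^{-1} = (1/det) · [[d, -b], [-b, a]] = [[0.1152, 0.0337],
 [0.0337, 0.7416]].

Step 4 — quadratic form (x̄ - mu_0)^T · S^{-1} · (x̄ - mu_0):
  S^{-1} · (x̄ - mu_0) = (-0.059, -3.7978),
  (x̄ - mu_0)^T · [...] = (1)·(-0.059) + (-5.1667)·(-3.7978) = 19.5627.

Step 5 — scale by n: T² = 6 · 19.5627 = 117.3764.

T² ≈ 117.3764


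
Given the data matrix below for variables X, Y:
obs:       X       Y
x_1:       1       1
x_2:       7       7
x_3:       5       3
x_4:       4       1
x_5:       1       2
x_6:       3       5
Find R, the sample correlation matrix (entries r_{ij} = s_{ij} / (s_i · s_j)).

Step 1 — column means:
  mean(X) = (1 + 7 + 5 + 4 + 1 + 3) / 6 = 21/6 = 3.5
  mean(Y) = (1 + 7 + 3 + 1 + 2 + 5) / 6 = 19/6 = 3.1667

Step 2 — sample variances and covariances s[i,j] = (1/(n-1)) · Σ_k (x_{k,i} - mean_i) · (x_{k,j} - mean_j), with n-1 = 5:
  s[X,X] = ((-2.5)·(-2.5) + (3.5)·(3.5) + (1.5)·(1.5) + (0.5)·(0.5) + (-2.5)·(-2.5) + (-0.5)·(-0.5)) / 5 = 27.5/5 = 5.5
  s[X,Y] = ((-2.5)·(-2.1667) + (3.5)·(3.8333) + (1.5)·(-0.1667) + (0.5)·(-2.1667) + (-2.5)·(-1.1667) + (-0.5)·(1.8333)) / 5 = 19.5/5 = 3.9
  s[Y,Y] = ((-2.1667)·(-2.1667) + (3.8333)·(3.8333) + (-0.1667)·(-0.1667) + (-2.1667)·(-2.1667) + (-1.1667)·(-1.1667) + (1.8333)·(1.8333)) / 5 = 28.8333/5 = 5.7667
  Sample standard deviations s_i = √(s[i,i]):
  s(X) = √(5.5) = 2.3452
  s(Y) = √(5.7667) = 2.4014

Step 3 — r_{ij} = s_{ij} / (s_i · s_j):
  r[X,X] = 1 (diagonal).
  r[X,Y] = 3.9 / (2.3452 · 2.4014) = 3.9 / 5.6318 = 0.6925
  r[Y,Y] = 1 (diagonal).

R is symmetric with unit diagonal. Assembling:

R = [[1, 0.6925],
 [0.6925, 1]]


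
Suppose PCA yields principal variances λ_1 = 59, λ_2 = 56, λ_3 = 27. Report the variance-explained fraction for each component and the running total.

Step 1 — total variance = trace(Sigma) = Σ λ_i = 59 + 56 + 27 = 142.

Step 2 — fraction explained by component i = λ_i / Σ λ:
  PC1: 59/142 = 0.4155
  PC2: 56/142 = 0.3944
  PC3: 27/142 = 0.1901

Step 3 — cumulative fraction after k components = (λ_1 + ... + λ_k) / Σ λ:
  k = 1: 59/142 = 0.4155
  k = 2: (59 + 56)/142 = 115/142 = 0.8099
  k = 3: (59 + 56 + 27)/142 = 142/142 = 1

Summary (fraction, with percent):

explained: PC1 0.4155 (41.55%), PC2 0.3944 (39.44%), PC3 0.1901 (19.01%);  cumulative: 0.4155, 0.8099, 1


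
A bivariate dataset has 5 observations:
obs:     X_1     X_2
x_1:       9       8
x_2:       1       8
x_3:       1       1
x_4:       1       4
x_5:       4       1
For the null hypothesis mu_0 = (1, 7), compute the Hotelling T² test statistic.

Step 1 — sample mean vector:
  mean(X_1) = (9 + 1 + 1 + 1 + 4) / 5 = 16/5 = 3.2
  mean(X_2) = (8 + 8 + 1 + 4 + 1) / 5 = 22/5 = 4.4
  x̄ = (3.2, 4.4),  deviation x̄ - mu_0 = (3.2, 4.4) - (1, 7) = (2.2, -2.6).

Step 2 — sample covariance matrix, S[i,j] = (1/(n-1)) · Σ_k (x_{k,i} - mean_i) · (x_{k,j} - mean_j), divisor n-1 = 4:
  S[X_1,X_1] = ((5.8)·(5.8) + (-2.2)·(-2.2) + (-2.2)·(-2.2) + (-2.2)·(-2.2) + (0.8)·(0.8)) / 4 = 48.8/4 = 12.2
  S[X_1,X_2] = ((5.8)·(3.6) + (-2.2)·(3.6) + (-2.2)·(-3.4) + (-2.2)·(-0.4) + (0.8)·(-3.4)) / 4 = 18.6/4 = 4.65
  S[X_2,X_2] = ((3.6)·(3.6) + (3.6)·(3.6) + (-3.4)·(-3.4) + (-0.4)·(-0.4) + (-3.4)·(-3.4)) / 4 = 49.2/4 = 12.3
  S = [[12.2, 4.65],
 [4.65, 12.3]].

Step 3 — invert S. det(S) = 12.2·12.3 - (4.65)² = 128.4375.
  S^{-1} = (1/det) · [[d, -b], [-b, a]] = [[0.0958, -0.0362],
 [-0.0362, 0.095]].

Step 4 — quadratic form (x̄ - mu_0)^T · S^{-1} · (x̄ - mu_0):
  S^{-1} · (x̄ - mu_0) = (0.3048, -0.3266),
  (x̄ - mu_0)^T · [...] = (2.2)·(0.3048) + (-2.6)·(-0.3266) = 1.5198.

Step 5 — scale by n: T² = 5 · 1.5198 = 7.599.

T² ≈ 7.599


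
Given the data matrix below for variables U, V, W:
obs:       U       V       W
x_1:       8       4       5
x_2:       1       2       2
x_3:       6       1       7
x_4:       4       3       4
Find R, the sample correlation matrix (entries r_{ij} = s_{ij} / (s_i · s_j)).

Step 1 — column means:
  mean(U) = (8 + 1 + 6 + 4) / 4 = 19/4 = 4.75
  mean(V) = (4 + 2 + 1 + 3) / 4 = 10/4 = 2.5
  mean(W) = (5 + 2 + 7 + 4) / 4 = 18/4 = 4.5

Step 2 — sample variances and covariances s[i,j] = (1/(n-1)) · Σ_k (x_{k,i} - mean_i) · (x_{k,j} - mean_j), with n-1 = 3:
  s[U,U] = ((3.25)·(3.25) + (-3.75)·(-3.75) + (1.25)·(1.25) + (-0.75)·(-0.75)) / 3 = 26.75/3 = 8.9167
  s[U,V] = ((3.25)·(1.5) + (-3.75)·(-0.5) + (1.25)·(-1.5) + (-0.75)·(0.5)) / 3 = 4.5/3 = 1.5
  s[U,W] = ((3.25)·(0.5) + (-3.75)·(-2.5) + (1.25)·(2.5) + (-0.75)·(-0.5)) / 3 = 14.5/3 = 4.8333
  s[V,V] = ((1.5)·(1.5) + (-0.5)·(-0.5) + (-1.5)·(-1.5) + (0.5)·(0.5)) / 3 = 5/3 = 1.6667
  s[V,W] = ((1.5)·(0.5) + (-0.5)·(-2.5) + (-1.5)·(2.5) + (0.5)·(-0.5)) / 3 = -2/3 = -0.6667
  s[W,W] = ((0.5)·(0.5) + (-2.5)·(-2.5) + (2.5)·(2.5) + (-0.5)·(-0.5)) / 3 = 13/3 = 4.3333
  Sample standard deviations s_i = √(s[i,i]):
  s(U) = √(8.9167) = 2.9861
  s(V) = √(1.6667) = 1.291
  s(W) = √(4.3333) = 2.0817

Step 3 — r_{ij} = s_{ij} / (s_i · s_j):
  r[U,U] = 1 (diagonal).
  r[U,V] = 1.5 / (2.9861 · 1.291) = 1.5 / 3.855 = 0.3891
  r[U,W] = 4.8333 / (2.9861 · 2.0817) = 4.8333 / 6.216 = 0.7776
  r[V,V] = 1 (diagonal).
  r[V,W] = -0.6667 / (1.291 · 2.0817) = -0.6667 / 2.6874 = -0.2481
  r[W,W] = 1 (diagonal).

R is symmetric with unit diagonal. Assembling:

R = [[1, 0.3891, 0.7776],
 [0.3891, 1, -0.2481],
 [0.7776, -0.2481, 1]]


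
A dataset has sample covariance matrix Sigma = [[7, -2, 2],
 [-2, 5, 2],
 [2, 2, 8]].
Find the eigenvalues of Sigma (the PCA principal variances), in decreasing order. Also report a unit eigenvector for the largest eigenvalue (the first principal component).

Step 1 — characteristic polynomial p(λ) = det(λI - Sigma) = λ³ - tr·λ² + c_1·λ - det, where tr = trace, c_1 = sum of the principal 2×2 minors, det = det(Sigma):
  tr = 7 + 5 + 8 = 20,
  c_1 = (7·5 - (-2)²) + (7·8 - (2)²) + (5·8 - (2)²) = 31 + 52 + 36 = 119,
  det = 7·(5·8 - (2)²) - (-2)·((-2)·8 - (2)·(2)) + (2)·((-2)·(2) - 5·(2)) = 7·(36) - (-2)·(-20) + (2)·(-14) = 184.
  So p(λ) = λ³ - 20λ² + 119λ - 184.
Step 2 — look for an integer root (rational root theorem: any rational root is an integer divisor of 184). Testing λ = 8:
  p(8) = 512 - 1280 + 952 - 184 = 0  ✓
  Dividing out (λ - 8): p(λ) = (λ - 8)(λ² - 12λ + 23).
Step 3 — remaining eigenvalues from the quadratic λ² - 12λ + 23 = 0:
  Δ = 12² - 4·23 = 144 - 92 = 52,  λ = (12 ± √52)/2 = (12 ± 7.2111)/2 ≈ 9.6056 or 2.3944.
  Sorted: λ_1 = 9.6056,  λ_2 = 8,  λ_3 = 2.3944  (check: sum = 20 = tr ✓).

Step 4 — unit eigenvector for λ_1 ≈ 9.6056: v spans the null space of (Sigma - λ_1 I), whose rows are
  r_1 = (-2.6056, -2, 2),  r_2 = (-2, -4.6056, 2),  r_3 = (2, 2, -1.6056).
  v is orthogonal to every row, so take v ∝ r_1 × r_2 = ((-2)·(2) - (2)·(-4.6056), (2)·(-2) - (-2.6056)·(2), (-2.6056)·(-4.6056) - (-2)·(-2)) ≈ (5.2111, 1.2111, 8).
  Let u = (5.2111, 1.2111, 8).
  ||u|| = √((5.2111)² + (1.2111)² + (8)²) = √(92.6224) ≈ 9.6241,  v_1 = u/||u|| ≈ (0.5415, 0.1258, 0.8313) (||v_1|| = 1).

λ_1 = 9.6056,  λ_2 = 8,  λ_3 = 2.3944;  v_1 ≈ (0.5415, 0.1258, 0.8313)


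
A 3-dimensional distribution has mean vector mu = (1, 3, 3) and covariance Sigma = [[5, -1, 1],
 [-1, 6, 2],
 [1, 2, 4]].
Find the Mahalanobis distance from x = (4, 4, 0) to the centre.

Step 1 — centre the observation: (x - mu) = (3, 1, -3).

Step 2 — invert Sigma (cofactor / det for 3×3, or solve directly):
  Sigma^{-1} = [[0.2326, 0.0698, -0.093],
 [0.0698, 0.2209, -0.1279],
 [-0.093, -0.1279, 0.3372]].

Step 3 — form the quadratic (x - mu)^T · Sigma^{-1} · (x - mu):
  Sigma^{-1} · (x - mu) = (1.0465, 0.814, -1.4186).
  (x - mu)^T · [Sigma^{-1} · (x - mu)] = (3)·(1.0465) + (1)·(0.814) + (-3)·(-1.4186) = 8.2093.

Step 4 — take square root: d = √(8.2093) ≈ 2.8652.

d(x, mu) = √(8.2093) ≈ 2.8652


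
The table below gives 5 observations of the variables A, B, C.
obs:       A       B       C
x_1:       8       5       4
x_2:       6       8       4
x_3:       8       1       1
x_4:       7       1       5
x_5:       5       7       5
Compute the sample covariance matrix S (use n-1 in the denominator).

Step 1 — column means:
  mean(A) = (8 + 6 + 8 + 7 + 5) / 5 = 34/5 = 6.8
  mean(B) = (5 + 8 + 1 + 1 + 7) / 5 = 22/5 = 4.4
  mean(C) = (4 + 4 + 1 + 5 + 5) / 5 = 19/5 = 3.8

Step 2 — sample covariance S[i,j] = (1/(n-1)) · Σ_k (x_{k,i} - mean_i) · (x_{k,j} - mean_j), with n-1 = 4.
  S[A,A] = ((1.2)·(1.2) + (-0.8)·(-0.8) + (1.2)·(1.2) + (0.2)·(0.2) + (-1.8)·(-1.8)) / 4 = 6.8/4 = 1.7
  S[A,B] = ((1.2)·(0.6) + (-0.8)·(3.6) + (1.2)·(-3.4) + (0.2)·(-3.4) + (-1.8)·(2.6)) / 4 = -11.6/4 = -2.9
  S[A,C] = ((1.2)·(0.2) + (-0.8)·(0.2) + (1.2)·(-2.8) + (0.2)·(1.2) + (-1.8)·(1.2)) / 4 = -5.2/4 = -1.3
  S[B,B] = ((0.6)·(0.6) + (3.6)·(3.6) + (-3.4)·(-3.4) + (-3.4)·(-3.4) + (2.6)·(2.6)) / 4 = 43.2/4 = 10.8
  S[B,C] = ((0.6)·(0.2) + (3.6)·(0.2) + (-3.4)·(-2.8) + (-3.4)·(1.2) + (2.6)·(1.2)) / 4 = 9.4/4 = 2.35
  S[C,C] = ((0.2)·(0.2) + (0.2)·(0.2) + (-2.8)·(-2.8) + (1.2)·(1.2) + (1.2)·(1.2)) / 4 = 10.8/4 = 2.7

S is symmetric (S[j,i] = S[i,j]). Assembling:

S = [[1.7, -2.9, -1.3],
 [-2.9, 10.8, 2.35],
 [-1.3, 2.35, 2.7]]


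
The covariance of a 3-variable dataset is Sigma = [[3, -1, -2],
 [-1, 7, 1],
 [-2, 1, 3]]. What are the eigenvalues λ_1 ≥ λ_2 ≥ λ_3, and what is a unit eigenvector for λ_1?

Step 1 — characteristic polynomial p(λ) = det(λI - Sigma) = λ³ - tr·λ² + c_1·λ - det, where tr = trace, c_1 = sum of the principal 2×2 minors, det = det(Sigma):
  tr = 3 + 7 + 3 = 13,
  c_1 = (3·7 - (-1)²) + (3·3 - (-2)²) + (7·3 - (1)²) = 20 + 5 + 20 = 45,
  det = 3·(7·3 - (1)²) - (-1)·((-1)·3 - (1)·(-2)) + (-2)·((-1)·(1) - 7·(-2)) = 3·(20) - (-1)·(-1) + (-2)·(13) = 33.
  So p(λ) = λ³ - 13λ² + 45λ - 33.
Step 2 — look for an integer root (rational root theorem: any rational root is an integer divisor of 33). Testing λ = 1:
  p(1) = 1 - 13 + 45 - 33 = 0  ✓
  Dividing out (λ - 1): p(λ) = (λ - 1)(λ² - 12λ + 33).
Step 3 — remaining eigenvalues from the quadratic λ² - 12λ + 33 = 0:
  Δ = 12² - 4·33 = 144 - 132 = 12,  λ = (12 ± √12)/2 = (12 ± 3.4641)/2 ≈ 7.7321 or 4.2679.
  Sorted: λ_1 = 7.7321,  λ_2 = 4.2679,  λ_3 = 1  (check: sum = 13 = tr ✓).

Step 4 — unit eigenvector for λ_1 ≈ 7.7321: v spans the null space of (Sigma - λ_1 I), whose rows are
  r_1 = (-4.7321, -1, -2),  r_2 = (-1, -0.7321, 1),  r_3 = (-2, 1, -4.7321).
  v is orthogonal to every row, so take v ∝ r_1 × r_2 = ((-1)·(1) - (-2)·(-0.7321), (-2)·(-1) - (-4.7321)·(1), (-4.7321)·(-0.7321) - (-1)·(-1)) ≈ (-2.4641, 6.7321, 2.4641).
  Rescale (multiply by -1 so the first nonzero entry is positive): u = (2.4641, -6.7321, -2.4641).
  ||u|| = √((2.4641)² + (-6.7321)² + (-2.4641)²) = √(57.4641) ≈ 7.5805,  v_1 = u/||u|| ≈ (0.3251, -0.8881, -0.3251) (||v_1|| = 1).

λ_1 = 7.7321,  λ_2 = 4.2679,  λ_3 = 1;  v_1 ≈ (0.3251, -0.8881, -0.3251)


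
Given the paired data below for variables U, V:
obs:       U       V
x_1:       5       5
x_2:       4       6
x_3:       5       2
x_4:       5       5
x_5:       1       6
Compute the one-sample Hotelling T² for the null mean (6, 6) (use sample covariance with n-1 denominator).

Step 1 — sample mean vector:
  mean(U) = (5 + 4 + 5 + 5 + 1) / 5 = 20/5 = 4
  mean(V) = (5 + 6 + 2 + 5 + 6) / 5 = 24/5 = 4.8
  x̄ = (4, 4.8),  deviation x̄ - mu_0 = (4, 4.8) - (6, 6) = (-2, -1.2).

Step 2 — sample covariance matrix, S[i,j] = (1/(n-1)) · Σ_k (x_{k,i} - mean_i) · (x_{k,j} - mean_j), divisor n-1 = 4:
  S[U,U] = ((1)·(1) + (0)·(0) + (1)·(1) + (1)·(1) + (-3)·(-3)) / 4 = 12/4 = 3
  S[U,V] = ((1)·(0.2) + (0)·(1.2) + (1)·(-2.8) + (1)·(0.2) + (-3)·(1.2)) / 4 = -6/4 = -1.5
  S[V,V] = ((0.2)·(0.2) + (1.2)·(1.2) + (-2.8)·(-2.8) + (0.2)·(0.2) + (1.2)·(1.2)) / 4 = 10.8/4 = 2.7
  S = [[3, -1.5],
 [-1.5, 2.7]].

Step 3 — invert S. det(S) = 3·2.7 - (-1.5)² = 5.85.
  S^{-1} = (1/det) · [[d, -b], [-b, a]] = [[0.4615, 0.2564],
 [0.2564, 0.5128]].

Step 4 — quadratic form (x̄ - mu_0)^T · S^{-1} · (x̄ - mu_0):
  S^{-1} · (x̄ - mu_0) = (-1.2308, -1.1282),
  (x̄ - mu_0)^T · [...] = (-2)·(-1.2308) + (-1.2)·(-1.1282) = 3.8154.

Step 5 — scale by n: T² = 5 · 3.8154 = 19.0769.

T² ≈ 19.0769


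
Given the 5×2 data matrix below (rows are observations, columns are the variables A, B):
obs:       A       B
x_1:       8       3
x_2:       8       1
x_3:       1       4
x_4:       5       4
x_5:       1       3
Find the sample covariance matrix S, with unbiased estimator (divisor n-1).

Step 1 — column means:
  mean(A) = (8 + 8 + 1 + 5 + 1) / 5 = 23/5 = 4.6
  mean(B) = (3 + 1 + 4 + 4 + 3) / 5 = 15/5 = 3

Step 2 — sample covariance S[i,j] = (1/(n-1)) · Σ_k (x_{k,i} - mean_i) · (x_{k,j} - mean_j), with n-1 = 4.
  S[A,A] = ((3.4)·(3.4) + (3.4)·(3.4) + (-3.6)·(-3.6) + (0.4)·(0.4) + (-3.6)·(-3.6)) / 4 = 49.2/4 = 12.3
  S[A,B] = ((3.4)·(0) + (3.4)·(-2) + (-3.6)·(1) + (0.4)·(1) + (-3.6)·(0)) / 4 = -10/4 = -2.5
  S[B,B] = ((0)·(0) + (-2)·(-2) + (1)·(1) + (1)·(1) + (0)·(0)) / 4 = 6/4 = 1.5

S is symmetric (S[j,i] = S[i,j]). Assembling:

S = [[12.3, -2.5],
 [-2.5, 1.5]]


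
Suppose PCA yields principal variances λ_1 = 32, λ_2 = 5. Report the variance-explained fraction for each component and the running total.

Step 1 — total variance = trace(Sigma) = Σ λ_i = 32 + 5 = 37.

Step 2 — fraction explained by component i = λ_i / Σ λ:
  PC1: 32/37 = 0.8649
  PC2: 5/37 = 0.1351

Step 3 — cumulative fraction after k components = (λ_1 + ... + λ_k) / Σ λ:
  k = 1: 32/37 = 0.8649
  k = 2: (32 + 5)/37 = 37/37 = 1

Summary (fraction, with percent):

explained: PC1 0.8649 (86.49%), PC2 0.1351 (13.51%);  cumulative: 0.8649, 1


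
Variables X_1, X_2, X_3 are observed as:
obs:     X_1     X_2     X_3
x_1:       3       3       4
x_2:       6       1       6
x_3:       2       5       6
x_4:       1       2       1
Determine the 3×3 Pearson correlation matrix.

Step 1 — column means:
  mean(X_1) = (3 + 6 + 2 + 1) / 4 = 12/4 = 3
  mean(X_2) = (3 + 1 + 5 + 2) / 4 = 11/4 = 2.75
  mean(X_3) = (4 + 6 + 6 + 1) / 4 = 17/4 = 4.25

Step 2 — sample variances and covariances s[i,j] = (1/(n-1)) · Σ_k (x_{k,i} - mean_i) · (x_{k,j} - mean_j), with n-1 = 3:
  s[X_1,X_1] = ((0)·(0) + (3)·(3) + (-1)·(-1) + (-2)·(-2)) / 3 = 14/3 = 4.6667
  s[X_1,X_2] = ((0)·(0.25) + (3)·(-1.75) + (-1)·(2.25) + (-2)·(-0.75)) / 3 = -6/3 = -2
  s[X_1,X_3] = ((0)·(-0.25) + (3)·(1.75) + (-1)·(1.75) + (-2)·(-3.25)) / 3 = 10/3 = 3.3333
  s[X_2,X_2] = ((0.25)·(0.25) + (-1.75)·(-1.75) + (2.25)·(2.25) + (-0.75)·(-0.75)) / 3 = 8.75/3 = 2.9167
  s[X_2,X_3] = ((0.25)·(-0.25) + (-1.75)·(1.75) + (2.25)·(1.75) + (-0.75)·(-3.25)) / 3 = 3.25/3 = 1.0833
  s[X_3,X_3] = ((-0.25)·(-0.25) + (1.75)·(1.75) + (1.75)·(1.75) + (-3.25)·(-3.25)) / 3 = 16.75/3 = 5.5833
  Sample standard deviations s_i = √(s[i,i]):
  s(X_1) = √(4.6667) = 2.1602
  s(X_2) = √(2.9167) = 1.7078
  s(X_3) = √(5.5833) = 2.3629

Step 3 — r_{ij} = s_{ij} / (s_i · s_j):
  r[X_1,X_1] = 1 (diagonal).
  r[X_1,X_2] = -2 / (2.1602 · 1.7078) = -2 / 3.6893 = -0.5421
  r[X_1,X_3] = 3.3333 / (2.1602 · 2.3629) = 3.3333 / 5.1045 = 0.653
  r[X_2,X_2] = 1 (diagonal).
  r[X_2,X_3] = 1.0833 / (1.7078 · 2.3629) = 1.0833 / 4.0354 = 0.2685
  r[X_3,X_3] = 1 (diagonal).

R is symmetric with unit diagonal. Assembling:

R = [[1, -0.5421, 0.653],
 [-0.5421, 1, 0.2685],
 [0.653, 0.2685, 1]]
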